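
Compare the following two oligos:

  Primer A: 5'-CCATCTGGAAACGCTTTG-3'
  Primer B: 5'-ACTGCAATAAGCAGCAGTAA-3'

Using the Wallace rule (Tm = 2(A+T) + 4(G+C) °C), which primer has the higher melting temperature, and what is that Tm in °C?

Primer A: A+T=9, G+C=9 → Tm = 2(9)+4(9) = 54°C
Primer B: A+T=12, G+C=8 → Tm = 2(12)+4(8) = 56°C
54°C vs 56°C → primer B is higher.

Primer B, 56°C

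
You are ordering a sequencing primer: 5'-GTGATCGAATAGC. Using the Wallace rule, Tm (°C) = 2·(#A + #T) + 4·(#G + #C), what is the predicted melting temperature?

Base counts: T=3, G=4, A=4, C=2
So N_AT = 7 and N_GC = 6.
Tm = 2×7 + 4×6 = 38°C

38°C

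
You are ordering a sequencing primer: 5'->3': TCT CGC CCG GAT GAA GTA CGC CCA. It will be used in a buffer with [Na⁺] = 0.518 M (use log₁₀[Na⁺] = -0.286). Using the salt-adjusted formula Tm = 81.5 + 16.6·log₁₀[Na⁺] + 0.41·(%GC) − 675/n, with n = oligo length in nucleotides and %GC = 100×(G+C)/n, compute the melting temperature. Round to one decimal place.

74.3°C

Length n = 24. Counting bases: C=9, G=6, T=4, A=5
G+C = 15, so %GC = 15/24 × 100 = 62.5%
Salt term: 16.6 × (-0.286) = -4.748
GC term: 0.41 × 62.5 = 25.625; length term: −675/24 = −28.125
Tm = 81.5 + (-4.748) + 25.625 − 28.125 = 74.252 → 74.3°C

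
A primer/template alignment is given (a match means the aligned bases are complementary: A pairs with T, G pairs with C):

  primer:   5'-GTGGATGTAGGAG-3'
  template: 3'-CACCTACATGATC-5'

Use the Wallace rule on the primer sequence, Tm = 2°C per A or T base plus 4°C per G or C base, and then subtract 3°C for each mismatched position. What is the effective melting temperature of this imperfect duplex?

Primer base counts: A=3, T=3, G=7, C=0 → A+T=6, G+C=7
Perfect-match Tm = 2(6) + 4(7) = 12 + 28 = 40°C
Mismatches (positions where the bases are not complementary): 2 (at positions 10, 11)
Effective Tm = 40 − 2×3 = 40 − 6 = 34°C

34°C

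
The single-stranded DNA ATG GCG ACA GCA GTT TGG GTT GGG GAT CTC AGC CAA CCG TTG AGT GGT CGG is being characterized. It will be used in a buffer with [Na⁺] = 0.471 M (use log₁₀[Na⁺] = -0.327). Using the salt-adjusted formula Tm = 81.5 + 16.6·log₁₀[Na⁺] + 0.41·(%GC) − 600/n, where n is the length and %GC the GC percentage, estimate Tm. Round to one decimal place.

Length n = 51. C=10, A=9, G=20, T=12
G+C = 30, so %GC = 30/51 × 100 = 58.824%
Salt term: 16.6 × (-0.327) = -5.428
GC term: 0.41 × 58.824 = 24.118; length term: −600/51 = −11.765
Tm = 81.5 + (-5.428) + 24.118 − 11.765 = 88.425 → 88.4°C

88.4°C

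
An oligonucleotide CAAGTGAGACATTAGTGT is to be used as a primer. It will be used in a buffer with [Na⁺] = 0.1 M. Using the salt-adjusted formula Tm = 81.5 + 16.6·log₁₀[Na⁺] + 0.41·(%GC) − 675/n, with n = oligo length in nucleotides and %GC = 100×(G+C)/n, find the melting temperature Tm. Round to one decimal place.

Length n = 18. Base counts: T=5, C=2, A=6, G=5
G+C = 7, so %GC = 7/18 × 100 = 38.889%
Salt term: 16.6 × (-1) = -16.6
GC term: 0.41 × 38.889 = 15.944; length term: −675/18 = −37.5
Tm = 81.5 + (-16.6) + 15.944 − 37.5 = 43.344 → 43.3°C

43.3°C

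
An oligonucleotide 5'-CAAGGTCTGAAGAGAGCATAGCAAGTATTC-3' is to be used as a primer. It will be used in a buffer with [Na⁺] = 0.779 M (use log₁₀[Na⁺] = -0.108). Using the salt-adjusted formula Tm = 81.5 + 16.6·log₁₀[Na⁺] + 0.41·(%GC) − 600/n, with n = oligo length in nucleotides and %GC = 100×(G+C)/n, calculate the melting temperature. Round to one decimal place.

77.5°C

Length n = 30. Base counts: A=11, G=8, C=5, T=6
G+C = 13, so %GC = 13/30 × 100 = 43.333%
Salt term: 16.6 × (-0.108) = -1.793
GC term: 0.41 × 43.333 = 17.767; length term: −600/30 = −20
Tm = 81.5 + (-1.793) + 17.767 − 20 = 77.474 → 77.5°C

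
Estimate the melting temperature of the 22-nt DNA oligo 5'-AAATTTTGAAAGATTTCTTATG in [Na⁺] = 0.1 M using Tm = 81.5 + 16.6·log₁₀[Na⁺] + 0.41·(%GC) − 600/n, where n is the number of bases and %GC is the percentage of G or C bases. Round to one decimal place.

Length n = 22. Scanning the sequence gives T=10, G=3, C=1, A=8.
G+C = 4, so %GC = 4/22 × 100 = 18.182%
Salt term: 16.6 × (-1) = -16.6
GC term: 0.41 × 18.182 = 7.455; length term: −600/22 = −27.273
Tm = 81.5 + (-16.6) + 7.455 − 27.273 = 45.082 → 45.1°C

45.1°C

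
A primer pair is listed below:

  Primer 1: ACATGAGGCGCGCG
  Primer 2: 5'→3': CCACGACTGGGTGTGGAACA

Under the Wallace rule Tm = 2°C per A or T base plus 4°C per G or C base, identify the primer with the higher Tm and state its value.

Primer 1: A+T=4, G+C=10 → Tm = 2(4)+4(10) = 48°C
Primer 2: A+T=8, G+C=12 → Tm = 2(8)+4(12) = 64°C
48°C vs 64°C → primer 2 is higher.

Primer 2, 64°C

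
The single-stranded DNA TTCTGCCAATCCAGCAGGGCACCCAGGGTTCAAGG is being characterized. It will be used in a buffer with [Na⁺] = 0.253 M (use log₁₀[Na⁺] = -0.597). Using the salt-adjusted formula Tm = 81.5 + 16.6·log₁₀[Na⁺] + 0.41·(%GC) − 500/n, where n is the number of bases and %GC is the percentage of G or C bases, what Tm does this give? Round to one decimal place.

Length n = 35. Scanning the sequence gives A=8, C=11, G=10, T=6.
G+C = 21, so %GC = 21/35 × 100 = 60%
Salt term: 16.6 × (-0.597) = -9.91
GC term: 0.41 × 60 = 24.6; length term: −500/35 = −14.286
Tm = 81.5 + (-9.91) + 24.6 − 14.286 = 81.904 → 81.9°C

81.9°C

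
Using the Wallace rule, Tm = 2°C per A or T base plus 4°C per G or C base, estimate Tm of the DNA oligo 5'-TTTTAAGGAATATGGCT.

A=5, C=1, G=4, T=7
So N_AT = 12 and N_GC = 5.
Tm = 2×12 + 4×5 = 44°C

44°C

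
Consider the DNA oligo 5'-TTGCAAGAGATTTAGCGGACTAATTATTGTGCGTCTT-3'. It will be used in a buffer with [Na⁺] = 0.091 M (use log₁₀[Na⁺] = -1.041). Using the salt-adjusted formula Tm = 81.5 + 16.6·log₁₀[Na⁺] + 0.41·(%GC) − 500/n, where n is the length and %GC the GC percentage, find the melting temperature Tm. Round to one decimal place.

Length n = 37. G=9, A=9, T=14, C=5
G+C = 14, so %GC = 14/37 × 100 = 37.838%
Salt term: 16.6 × (-1.041) = -17.281
GC term: 0.41 × 37.838 = 15.514; length term: −500/37 = −13.514
Tm = 81.5 + (-17.281) + 15.514 − 13.514 = 66.219 → 66.2°C

66.2°C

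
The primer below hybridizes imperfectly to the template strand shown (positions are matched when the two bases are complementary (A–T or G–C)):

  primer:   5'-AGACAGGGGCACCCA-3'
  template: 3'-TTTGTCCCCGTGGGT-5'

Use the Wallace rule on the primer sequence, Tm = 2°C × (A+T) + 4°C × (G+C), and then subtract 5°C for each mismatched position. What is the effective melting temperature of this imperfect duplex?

45°C

Primer base counts: A=5, T=0, G=5, C=5 → A+T=5, G+C=10
Perfect-match Tm = 2(5) + 4(10) = 10 + 40 = 50°C
Mismatches (positions where the bases are not complementary): 1 (at position 2)
Effective Tm = 50 − 1×5 = 50 − 5 = 45°C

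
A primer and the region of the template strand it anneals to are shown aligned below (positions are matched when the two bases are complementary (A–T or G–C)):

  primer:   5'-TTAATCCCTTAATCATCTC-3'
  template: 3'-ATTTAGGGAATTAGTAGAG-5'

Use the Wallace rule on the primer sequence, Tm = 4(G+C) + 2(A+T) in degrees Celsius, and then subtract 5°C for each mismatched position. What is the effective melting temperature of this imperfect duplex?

45°C

Primer base counts: A=5, T=8, G=0, C=6 → A+T=13, G+C=6
Perfect-match Tm = 2(13) + 4(6) = 26 + 24 = 50°C
Mismatches (positions where the bases are not complementary): 1 (at position 2)
Effective Tm = 50 − 1×5 = 50 − 5 = 45°C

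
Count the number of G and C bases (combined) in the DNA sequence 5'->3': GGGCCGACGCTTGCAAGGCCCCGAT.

18

Counting bases: A=4, T=3, G=9, C=9
G+C = 9 + 9 = 18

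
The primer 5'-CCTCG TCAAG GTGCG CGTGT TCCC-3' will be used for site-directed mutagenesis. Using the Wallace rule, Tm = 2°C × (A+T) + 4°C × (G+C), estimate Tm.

Counting bases: A=2, C=9, G=7, T=6
AT pairs contribute 8, GC pairs contribute 16.
Tm = 4·16 + 2·8 = 64 + 16 = 80°C

80°C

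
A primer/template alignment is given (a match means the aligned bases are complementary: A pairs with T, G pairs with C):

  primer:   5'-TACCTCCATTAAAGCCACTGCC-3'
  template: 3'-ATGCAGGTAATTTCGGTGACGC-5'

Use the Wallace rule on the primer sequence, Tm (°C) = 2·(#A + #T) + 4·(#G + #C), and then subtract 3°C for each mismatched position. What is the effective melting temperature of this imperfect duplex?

Primer base counts: A=6, T=5, G=2, C=9 → A+T=11, G+C=11
Perfect-match Tm = 2(11) + 4(11) = 22 + 44 = 66°C
Mismatches (positions where the bases are not complementary): 2 (at positions 4, 22)
Effective Tm = 66 − 2×3 = 66 − 6 = 60°C

60°C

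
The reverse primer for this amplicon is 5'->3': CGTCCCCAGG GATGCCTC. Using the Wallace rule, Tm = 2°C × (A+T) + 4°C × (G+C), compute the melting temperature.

62°C

Scanning the sequence gives C=8, T=3, G=5, A=2.
A+T = 5, G+C = 13
Tm = 2(5) + 4(13) = 10 + 52 = 62°C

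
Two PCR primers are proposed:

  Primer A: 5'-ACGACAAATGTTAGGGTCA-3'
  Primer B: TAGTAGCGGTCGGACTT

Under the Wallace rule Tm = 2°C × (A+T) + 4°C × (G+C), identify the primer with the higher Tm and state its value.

Primer A: A+T=11, G+C=8 → Tm = 2(11)+4(8) = 54°C
Primer B: A+T=8, G+C=9 → Tm = 2(8)+4(9) = 52°C
54°C vs 52°C → primer A is higher.

Primer A, 54°C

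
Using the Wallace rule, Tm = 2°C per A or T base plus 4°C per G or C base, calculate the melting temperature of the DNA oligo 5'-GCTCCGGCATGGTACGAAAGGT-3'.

G=8, T=4, A=5, C=5
AT pairs contribute 9, GC pairs contribute 13.
Tm = 2×9 + 4×13 = 70°C

70°C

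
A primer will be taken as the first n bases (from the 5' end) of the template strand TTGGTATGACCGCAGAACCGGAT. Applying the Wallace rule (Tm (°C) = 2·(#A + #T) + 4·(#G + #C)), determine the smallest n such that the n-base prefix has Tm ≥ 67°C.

First 21 bases: TTGGTATGACCGCAGAACCGG → Tm = 66°C (< 67°C)
First 22 bases: TTGGTATGACCGCAGAACCGGA → Tm = 68°C (≥ 67°C)
Each additional base adds 2°C (A/T) or 4°C (G/C), so Tm is non-decreasing in n; n = 22 is the first length to reach 67°C.

n = 22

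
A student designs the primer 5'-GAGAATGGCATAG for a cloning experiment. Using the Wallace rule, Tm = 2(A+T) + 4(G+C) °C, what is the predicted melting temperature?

38°C

Scanning the sequence gives A=5, G=5, C=1, T=2.
So N_AT = 7 and N_GC = 6.
Tm = 2×7 + 4×6 = 38°C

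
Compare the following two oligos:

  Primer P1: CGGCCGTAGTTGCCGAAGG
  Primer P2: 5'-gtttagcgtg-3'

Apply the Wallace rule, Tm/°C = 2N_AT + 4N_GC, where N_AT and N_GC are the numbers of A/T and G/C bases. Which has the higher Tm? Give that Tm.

Primer P1: A+T=6, G+C=13 → Tm = 2(6)+4(13) = 64°C
Primer P2: A+T=5, G+C=5 → Tm = 2(5)+4(5) = 30°C
64°C vs 30°C → primer P1 is higher.

Primer P1, 64°C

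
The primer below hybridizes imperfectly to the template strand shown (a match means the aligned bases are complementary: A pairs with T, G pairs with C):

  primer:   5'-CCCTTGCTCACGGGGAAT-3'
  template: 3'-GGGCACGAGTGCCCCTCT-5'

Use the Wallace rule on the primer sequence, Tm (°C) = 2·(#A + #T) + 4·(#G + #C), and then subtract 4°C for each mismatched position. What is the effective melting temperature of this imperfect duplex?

46°C

Primer base counts: A=3, T=4, G=5, C=6 → A+T=7, G+C=11
Perfect-match Tm = 2(7) + 4(11) = 14 + 44 = 58°C
Mismatches (positions where the bases are not complementary): 3 (at positions 4, 17, 18)
Effective Tm = 58 − 3×4 = 58 − 12 = 46°C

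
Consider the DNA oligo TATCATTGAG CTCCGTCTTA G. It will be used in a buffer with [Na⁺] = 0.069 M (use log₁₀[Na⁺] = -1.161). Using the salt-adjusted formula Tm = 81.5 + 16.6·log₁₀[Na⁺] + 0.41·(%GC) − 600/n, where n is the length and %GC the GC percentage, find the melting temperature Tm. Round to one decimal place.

51.2°C

Length n = 21. Scanning the sequence gives A=4, G=4, C=5, T=8.
G+C = 9, so %GC = 9/21 × 100 = 42.857%
Salt term: 16.6 × (-1.161) = -19.273
GC term: 0.41 × 42.857 = 17.571; length term: −600/21 = −28.571
Tm = 81.5 + (-19.273) + 17.571 − 28.571 = 51.227 → 51.2°C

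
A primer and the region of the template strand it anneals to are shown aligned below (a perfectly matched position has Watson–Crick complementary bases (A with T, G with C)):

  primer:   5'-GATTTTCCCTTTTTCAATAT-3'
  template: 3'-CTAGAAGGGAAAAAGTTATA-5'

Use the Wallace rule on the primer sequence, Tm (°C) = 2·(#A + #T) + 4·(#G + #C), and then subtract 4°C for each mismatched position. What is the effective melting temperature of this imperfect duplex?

46°C

Primer base counts: A=4, T=11, G=1, C=4 → A+T=15, G+C=5
Perfect-match Tm = 2(15) + 4(5) = 30 + 20 = 50°C
Mismatches (positions where the bases are not complementary): 1 (at position 4)
Effective Tm = 50 − 1×4 = 50 − 4 = 46°C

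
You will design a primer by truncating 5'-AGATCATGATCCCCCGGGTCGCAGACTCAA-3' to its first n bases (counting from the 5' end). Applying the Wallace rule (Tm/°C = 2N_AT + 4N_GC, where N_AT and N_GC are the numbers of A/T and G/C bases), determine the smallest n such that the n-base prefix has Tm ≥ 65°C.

First 20 bases: AGATCATGATCCCCCGGGTC → Tm = 64°C (< 65°C)
First 21 bases: AGATCATGATCCCCCGGGTCG → Tm = 68°C (≥ 65°C)
Each additional base adds 2°C (A/T) or 4°C (G/C), so Tm is non-decreasing in n; n = 21 is the first length to reach 65°C.

n = 21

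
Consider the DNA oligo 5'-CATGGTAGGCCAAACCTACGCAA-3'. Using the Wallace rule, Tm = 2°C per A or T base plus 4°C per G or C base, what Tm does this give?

70°C

Base counts: T=3, C=7, A=8, G=5
So N_AT = 11 and N_GC = 12.
Tm = 2×11 + 4×12 = 70°C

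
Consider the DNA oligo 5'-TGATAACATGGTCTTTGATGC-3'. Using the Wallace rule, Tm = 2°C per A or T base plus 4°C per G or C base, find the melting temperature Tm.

58°C

Counting bases: G=5, T=8, C=3, A=5
AT pairs contribute 13, GC pairs contribute 8.
Tm = 4·8 + 2·13 = 32 + 26 = 58°C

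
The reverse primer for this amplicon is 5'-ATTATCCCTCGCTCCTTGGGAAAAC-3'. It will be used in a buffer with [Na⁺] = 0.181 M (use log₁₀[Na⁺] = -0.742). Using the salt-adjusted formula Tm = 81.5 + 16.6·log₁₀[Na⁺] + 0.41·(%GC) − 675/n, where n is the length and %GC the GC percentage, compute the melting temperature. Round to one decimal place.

61.9°C

Length n = 25. Base counts: A=6, C=8, G=4, T=7
G+C = 12, so %GC = 12/25 × 100 = 48%
Salt term: 16.6 × (-0.742) = -12.317
GC term: 0.41 × 48 = 19.68; length term: −675/25 = −27
Tm = 81.5 + (-12.317) + 19.68 − 27 = 61.863 → 61.9°C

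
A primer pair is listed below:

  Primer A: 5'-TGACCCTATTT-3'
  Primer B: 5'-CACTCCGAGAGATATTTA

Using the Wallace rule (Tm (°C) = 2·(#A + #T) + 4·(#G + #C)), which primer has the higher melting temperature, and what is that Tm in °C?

Primer A: A+T=7, G+C=4 → Tm = 2(7)+4(4) = 30°C
Primer B: A+T=11, G+C=7 → Tm = 2(11)+4(7) = 50°C
30°C vs 50°C → primer B is higher.

Primer B, 50°C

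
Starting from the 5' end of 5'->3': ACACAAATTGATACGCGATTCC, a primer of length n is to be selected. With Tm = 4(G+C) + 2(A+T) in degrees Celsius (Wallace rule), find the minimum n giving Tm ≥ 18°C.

n = 7

First 6 bases: ACACAA → Tm = 16°C (< 18°C)
First 7 bases: ACACAAA → Tm = 18°C (≥ 18°C)
Since every base adds ≥2°C, Tm only increases with n, so the threshold is first crossed at n = 7.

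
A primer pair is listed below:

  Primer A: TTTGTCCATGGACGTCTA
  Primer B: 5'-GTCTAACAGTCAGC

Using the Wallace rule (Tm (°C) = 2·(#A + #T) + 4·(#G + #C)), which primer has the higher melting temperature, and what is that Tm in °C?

Primer A: A+T=10, G+C=8 → Tm = 2(10)+4(8) = 52°C
Primer B: A+T=7, G+C=7 → Tm = 2(7)+4(7) = 42°C
52°C vs 42°C → primer A is higher.

Primer A, 52°C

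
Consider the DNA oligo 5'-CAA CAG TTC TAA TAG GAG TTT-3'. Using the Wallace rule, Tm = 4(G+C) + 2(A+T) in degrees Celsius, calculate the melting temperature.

Counting bases: A=7, C=3, T=7, G=4
So N_AT = 14 and N_GC = 7.
Tm = 2×14 + 4×7 = 56°C

56°C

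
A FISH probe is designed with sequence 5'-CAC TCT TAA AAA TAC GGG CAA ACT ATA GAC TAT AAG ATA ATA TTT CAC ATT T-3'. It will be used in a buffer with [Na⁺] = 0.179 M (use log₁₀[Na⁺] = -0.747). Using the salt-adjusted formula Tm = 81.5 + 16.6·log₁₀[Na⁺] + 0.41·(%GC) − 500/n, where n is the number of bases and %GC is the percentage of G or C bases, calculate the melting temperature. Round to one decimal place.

70.5°C

Length n = 52. Scanning the sequence gives T=16, C=9, G=5, A=22.
G+C = 14, so %GC = 14/52 × 100 = 26.923%
Salt term: 16.6 × (-0.747) = -12.4
GC term: 0.41 × 26.923 = 11.038; length term: −500/52 = −9.615
Tm = 81.5 + (-12.4) + 11.038 − 9.615 = 70.523 → 70.5°C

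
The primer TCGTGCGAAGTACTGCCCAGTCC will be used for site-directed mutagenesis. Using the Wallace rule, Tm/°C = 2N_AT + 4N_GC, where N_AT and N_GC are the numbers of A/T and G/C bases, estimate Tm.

Base counts: C=8, T=5, A=4, G=6
A+T = 9, G+C = 14
Tm = 2×9 + 4×14 = 74°C

74°C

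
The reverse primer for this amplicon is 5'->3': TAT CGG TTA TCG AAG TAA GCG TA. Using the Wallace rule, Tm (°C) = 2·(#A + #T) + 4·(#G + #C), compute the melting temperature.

Base counts: G=6, A=7, C=3, T=7
So N_AT = 14 and N_GC = 9.
Tm = 2(14) + 4(9) = 28 + 36 = 64°C

64°C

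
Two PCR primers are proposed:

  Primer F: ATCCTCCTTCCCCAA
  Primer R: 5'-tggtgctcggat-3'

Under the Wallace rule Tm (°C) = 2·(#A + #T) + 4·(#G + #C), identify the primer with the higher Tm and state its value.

Primer F: A+T=7, G+C=8 → Tm = 2(7)+4(8) = 46°C
Primer R: A+T=5, G+C=7 → Tm = 2(5)+4(7) = 38°C
46°C vs 38°C → primer F is higher.

Primer F, 46°C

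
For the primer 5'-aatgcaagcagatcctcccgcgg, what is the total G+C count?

Base counts: T=3, A=6, C=8, G=6
Total G or C: 6 + 8 = 14

14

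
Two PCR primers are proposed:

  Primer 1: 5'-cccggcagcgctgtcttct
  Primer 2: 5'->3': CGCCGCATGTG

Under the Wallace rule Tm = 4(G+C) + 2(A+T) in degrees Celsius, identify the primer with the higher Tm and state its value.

Primer 1, 64°C

Primer 1: A+T=6, G+C=13 → Tm = 2(6)+4(13) = 64°C
Primer 2: A+T=3, G+C=8 → Tm = 2(3)+4(8) = 38°C
64°C vs 38°C → primer 1 is higher.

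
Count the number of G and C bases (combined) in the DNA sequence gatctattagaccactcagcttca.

Base counts: C=7, G=3, A=7, T=7
Total G or C: 3 + 7 = 10

10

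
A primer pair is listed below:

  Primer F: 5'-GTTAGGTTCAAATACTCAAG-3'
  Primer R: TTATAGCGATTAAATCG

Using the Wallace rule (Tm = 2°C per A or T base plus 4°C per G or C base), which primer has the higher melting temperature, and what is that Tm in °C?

Primer F, 54°C

Primer F: A+T=13, G+C=7 → Tm = 2(13)+4(7) = 54°C
Primer R: A+T=12, G+C=5 → Tm = 2(12)+4(5) = 44°C
54°C vs 44°C → primer F is higher.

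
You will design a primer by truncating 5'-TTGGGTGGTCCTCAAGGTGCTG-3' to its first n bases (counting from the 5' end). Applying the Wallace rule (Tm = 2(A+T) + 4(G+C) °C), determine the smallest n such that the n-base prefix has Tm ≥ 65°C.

n = 21

First 20 bases: TTGGGTGGTCCTCAAGGTGC → Tm = 64°C (< 65°C)
First 21 bases: TTGGGTGGTCCTCAAGGTGCT → Tm = 66°C (≥ 65°C)
Each additional base adds 2°C (A/T) or 4°C (G/C), so Tm is non-decreasing in n; n = 21 is the first length to reach 65°C.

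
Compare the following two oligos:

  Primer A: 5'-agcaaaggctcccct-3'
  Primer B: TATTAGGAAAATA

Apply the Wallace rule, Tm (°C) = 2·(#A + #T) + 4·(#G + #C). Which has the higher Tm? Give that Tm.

Primer A: A+T=6, G+C=9 → Tm = 2(6)+4(9) = 48°C
Primer B: A+T=11, G+C=2 → Tm = 2(11)+4(2) = 30°C
48°C vs 30°C → primer A is higher.

Primer A, 48°C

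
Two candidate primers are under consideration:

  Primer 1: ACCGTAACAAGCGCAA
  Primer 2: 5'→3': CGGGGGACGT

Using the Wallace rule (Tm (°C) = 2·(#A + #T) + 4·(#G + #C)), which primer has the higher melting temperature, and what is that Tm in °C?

Primer 1: A+T=8, G+C=8 → Tm = 2(8)+4(8) = 48°C
Primer 2: A+T=2, G+C=8 → Tm = 2(2)+4(8) = 36°C
48°C vs 36°C → primer 1 is higher.

Primer 1, 48°C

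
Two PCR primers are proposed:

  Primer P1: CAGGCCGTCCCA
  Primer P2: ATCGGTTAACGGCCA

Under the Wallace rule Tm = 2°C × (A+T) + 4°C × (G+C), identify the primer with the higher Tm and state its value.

Primer P1: A+T=3, G+C=9 → Tm = 2(3)+4(9) = 42°C
Primer P2: A+T=7, G+C=8 → Tm = 2(7)+4(8) = 46°C
42°C vs 46°C → primer P2 is higher.

Primer P2, 46°C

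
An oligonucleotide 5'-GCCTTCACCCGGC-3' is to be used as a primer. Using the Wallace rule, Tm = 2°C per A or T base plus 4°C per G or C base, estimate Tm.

46°C

Counting bases: C=7, A=1, T=2, G=3
So N_AT = 3 and N_GC = 10.
Tm = 2(3) + 4(10) = 6 + 40 = 46°C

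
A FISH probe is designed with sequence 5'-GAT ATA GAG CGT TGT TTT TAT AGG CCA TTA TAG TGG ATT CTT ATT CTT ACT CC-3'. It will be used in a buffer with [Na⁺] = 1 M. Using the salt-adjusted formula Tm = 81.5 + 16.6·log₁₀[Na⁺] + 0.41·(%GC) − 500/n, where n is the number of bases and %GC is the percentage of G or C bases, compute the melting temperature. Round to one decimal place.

86.0°C

Length n = 53. C=8, T=23, G=10, A=12
G+C = 18, so %GC = 18/53 × 100 = 33.962%
Salt term: 16.6 × (0) = 0
GC term: 0.41 × 33.962 = 13.924; length term: −500/53 = −9.434
Tm = 81.5 + (0) + 13.924 − 9.434 = 85.99 → 86.0°C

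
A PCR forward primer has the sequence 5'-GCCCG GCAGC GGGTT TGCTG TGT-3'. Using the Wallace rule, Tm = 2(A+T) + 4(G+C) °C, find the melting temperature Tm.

Base counts: A=1, C=6, G=10, T=6
A+T = 7, G+C = 16
Tm = 2×7 + 4×16 = 78°C

78°C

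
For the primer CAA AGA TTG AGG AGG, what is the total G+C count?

Base counts: C=1, T=2, G=6, A=6
G+C = 6 + 1 = 7

7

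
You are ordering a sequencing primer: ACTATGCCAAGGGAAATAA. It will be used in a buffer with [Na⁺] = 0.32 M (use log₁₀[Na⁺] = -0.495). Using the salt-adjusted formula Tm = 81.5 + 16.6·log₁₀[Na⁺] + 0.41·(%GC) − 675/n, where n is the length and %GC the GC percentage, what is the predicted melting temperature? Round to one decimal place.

Length n = 19. Counting bases: G=4, A=9, C=3, T=3
G+C = 7, so %GC = 7/19 × 100 = 36.842%
Salt term: 16.6 × (-0.495) = -8.217
GC term: 0.41 × 36.842 = 15.105; length term: −675/19 = −35.526
Tm = 81.5 + (-8.217) + 15.105 − 35.526 = 52.862 → 52.9°C

52.9°C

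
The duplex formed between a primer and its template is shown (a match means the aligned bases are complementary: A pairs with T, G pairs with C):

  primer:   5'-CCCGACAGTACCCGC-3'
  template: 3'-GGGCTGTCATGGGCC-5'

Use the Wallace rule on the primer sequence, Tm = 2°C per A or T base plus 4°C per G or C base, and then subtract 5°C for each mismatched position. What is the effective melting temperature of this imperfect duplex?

47°C

Primer base counts: A=3, T=1, G=3, C=8 → A+T=4, G+C=11
Perfect-match Tm = 2(4) + 4(11) = 8 + 44 = 52°C
Mismatches (positions where the bases are not complementary): 1 (at position 15)
Effective Tm = 52 − 1×5 = 52 − 5 = 47°C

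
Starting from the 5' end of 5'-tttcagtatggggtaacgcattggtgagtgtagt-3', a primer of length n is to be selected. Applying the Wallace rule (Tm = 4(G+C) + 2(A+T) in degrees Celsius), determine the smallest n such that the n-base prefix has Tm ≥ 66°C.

n = 23

First 22 bases: TTTCAGTATGGGGTAACGCATT → Tm = 62°C (< 66°C)
First 23 bases: TTTCAGTATGGGGTAACGCATTG → Tm = 66°C (≥ 66°C)
Each additional base adds 2°C (A/T) or 4°C (G/C), so Tm is non-decreasing in n; n = 23 is the first length to reach 66°C.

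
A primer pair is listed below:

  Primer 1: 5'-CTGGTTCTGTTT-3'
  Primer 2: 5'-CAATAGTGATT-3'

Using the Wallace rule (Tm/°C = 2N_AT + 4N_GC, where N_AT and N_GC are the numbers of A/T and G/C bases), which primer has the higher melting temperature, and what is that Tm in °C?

Primer 1, 34°C

Primer 1: A+T=7, G+C=5 → Tm = 2(7)+4(5) = 34°C
Primer 2: A+T=8, G+C=3 → Tm = 2(8)+4(3) = 28°C
34°C vs 28°C → primer 1 is higher.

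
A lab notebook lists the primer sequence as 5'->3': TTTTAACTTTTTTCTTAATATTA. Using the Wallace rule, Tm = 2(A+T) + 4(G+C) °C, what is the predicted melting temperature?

50°C

Base counts: T=15, A=6, G=0, C=2
AT pairs contribute 21, GC pairs contribute 2.
Tm = 4·2 + 2·21 = 8 + 42 = 50°C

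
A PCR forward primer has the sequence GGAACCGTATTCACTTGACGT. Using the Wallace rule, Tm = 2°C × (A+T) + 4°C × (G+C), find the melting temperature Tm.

Scanning the sequence gives G=5, A=5, T=6, C=5.
AT pairs contribute 11, GC pairs contribute 10.
Tm = 2×11 + 4×10 = 62°C

62°C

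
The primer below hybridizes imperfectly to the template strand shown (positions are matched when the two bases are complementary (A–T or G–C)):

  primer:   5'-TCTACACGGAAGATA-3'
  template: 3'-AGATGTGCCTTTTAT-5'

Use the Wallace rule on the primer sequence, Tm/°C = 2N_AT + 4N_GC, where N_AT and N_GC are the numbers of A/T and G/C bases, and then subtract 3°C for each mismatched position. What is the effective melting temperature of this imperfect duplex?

39°C

Primer base counts: A=6, T=3, G=3, C=3 → A+T=9, G+C=6
Perfect-match Tm = 2(9) + 4(6) = 18 + 24 = 42°C
Mismatches (positions where the bases are not complementary): 1 (at position 12)
Effective Tm = 42 − 1×3 = 42 − 3 = 39°C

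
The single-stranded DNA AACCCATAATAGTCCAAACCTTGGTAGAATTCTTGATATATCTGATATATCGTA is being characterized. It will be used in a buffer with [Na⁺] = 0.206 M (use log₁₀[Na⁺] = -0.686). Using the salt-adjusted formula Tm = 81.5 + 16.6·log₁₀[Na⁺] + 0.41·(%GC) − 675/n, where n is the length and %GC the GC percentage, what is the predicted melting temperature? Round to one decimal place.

Length n = 54. Counting bases: T=18, C=10, G=7, A=19
G+C = 17, so %GC = 17/54 × 100 = 31.481%
Salt term: 16.6 × (-0.686) = -11.388
GC term: 0.41 × 31.481 = 12.907; length term: −675/54 = −12.5
Tm = 81.5 + (-11.388) + 12.907 − 12.5 = 70.519 → 70.5°C

70.5°C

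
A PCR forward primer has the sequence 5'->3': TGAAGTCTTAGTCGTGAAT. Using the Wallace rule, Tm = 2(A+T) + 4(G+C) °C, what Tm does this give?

Scanning the sequence gives C=2, A=5, T=7, G=5.
A+T = 12, G+C = 7
Tm = 2×12 + 4×7 = 52°C

52°C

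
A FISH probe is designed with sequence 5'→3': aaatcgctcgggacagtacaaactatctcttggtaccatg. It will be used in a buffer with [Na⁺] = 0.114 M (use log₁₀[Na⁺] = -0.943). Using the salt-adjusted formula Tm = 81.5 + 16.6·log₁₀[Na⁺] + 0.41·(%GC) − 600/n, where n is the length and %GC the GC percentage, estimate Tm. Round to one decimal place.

69.3°C

Length n = 40. Base counts: T=10, G=8, C=10, A=12
G+C = 18, so %GC = 18/40 × 100 = 45%
Salt term: 16.6 × (-0.943) = -15.654
GC term: 0.41 × 45 = 18.45; length term: −600/40 = −15
Tm = 81.5 + (-15.654) + 18.45 − 15 = 69.296 → 69.3°C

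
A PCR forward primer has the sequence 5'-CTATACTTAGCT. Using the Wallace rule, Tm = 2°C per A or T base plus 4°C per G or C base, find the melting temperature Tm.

Base counts: A=3, C=3, G=1, T=5
AT pairs contribute 8, GC pairs contribute 4.
Tm = 4·4 + 2·8 = 16 + 16 = 32°C

32°C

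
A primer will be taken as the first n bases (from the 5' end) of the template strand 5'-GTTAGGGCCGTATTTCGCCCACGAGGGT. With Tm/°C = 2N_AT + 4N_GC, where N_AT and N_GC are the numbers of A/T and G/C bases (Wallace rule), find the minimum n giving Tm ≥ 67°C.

n = 22

First 21 bases: GTTAGGGCCGTATTTCGCCCA → Tm = 66°C (< 67°C)
First 22 bases: GTTAGGGCCGTATTTCGCCCAC → Tm = 70°C (≥ 67°C)
Since every base adds ≥2°C, Tm only increases with n, so the threshold is first crossed at n = 22.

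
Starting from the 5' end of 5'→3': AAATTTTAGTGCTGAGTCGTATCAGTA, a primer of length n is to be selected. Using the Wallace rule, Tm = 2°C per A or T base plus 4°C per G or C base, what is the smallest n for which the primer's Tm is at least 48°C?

n = 18

First 17 bases: AAATTTTAGTGCTGAGT → Tm = 44°C (< 48°C)
First 18 bases: AAATTTTAGTGCTGAGTC → Tm = 48°C (≥ 48°C)
Each additional base adds 2°C (A/T) or 4°C (G/C), so Tm is non-decreasing in n; n = 18 is the first length to reach 48°C.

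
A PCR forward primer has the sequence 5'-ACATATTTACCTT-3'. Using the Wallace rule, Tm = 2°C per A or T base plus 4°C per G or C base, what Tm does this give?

Base counts: A=4, C=3, G=0, T=6
AT pairs contribute 10, GC pairs contribute 3.
Tm = 4·3 + 2·10 = 12 + 20 = 32°C

32°C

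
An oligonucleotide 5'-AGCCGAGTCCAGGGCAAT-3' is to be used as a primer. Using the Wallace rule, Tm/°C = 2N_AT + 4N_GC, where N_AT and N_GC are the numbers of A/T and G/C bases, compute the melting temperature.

Counting bases: A=5, T=2, G=6, C=5
AT pairs contribute 7, GC pairs contribute 11.
Tm = 2(7) + 4(11) = 14 + 44 = 58°C

58°C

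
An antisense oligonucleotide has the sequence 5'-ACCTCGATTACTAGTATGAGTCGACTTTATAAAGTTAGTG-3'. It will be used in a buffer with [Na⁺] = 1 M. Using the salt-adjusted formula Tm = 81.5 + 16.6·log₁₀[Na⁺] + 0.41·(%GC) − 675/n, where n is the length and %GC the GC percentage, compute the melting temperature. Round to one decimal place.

Length n = 40. Scanning the sequence gives T=14, C=6, A=12, G=8.
G+C = 14, so %GC = 14/40 × 100 = 35%
Salt term: 16.6 × (0) = 0
GC term: 0.41 × 35 = 14.35; length term: −675/40 = −16.875
Tm = 81.5 + (0) + 14.35 − 16.875 = 78.975 → 79.0°C

79.0°C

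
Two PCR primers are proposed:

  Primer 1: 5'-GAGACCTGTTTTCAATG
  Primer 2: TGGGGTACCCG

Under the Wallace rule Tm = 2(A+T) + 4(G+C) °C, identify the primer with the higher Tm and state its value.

Primer 1, 48°C

Primer 1: A+T=10, G+C=7 → Tm = 2(10)+4(7) = 48°C
Primer 2: A+T=3, G+C=8 → Tm = 2(3)+4(8) = 38°C
48°C vs 38°C → primer 1 is higher.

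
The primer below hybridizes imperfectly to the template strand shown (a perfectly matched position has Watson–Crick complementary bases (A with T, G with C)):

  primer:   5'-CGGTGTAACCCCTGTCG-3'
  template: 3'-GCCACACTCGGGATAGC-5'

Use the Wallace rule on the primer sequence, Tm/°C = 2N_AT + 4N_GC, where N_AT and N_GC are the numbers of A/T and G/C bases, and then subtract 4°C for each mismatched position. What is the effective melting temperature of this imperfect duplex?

44°C

Primer base counts: A=2, T=4, G=5, C=6 → A+T=6, G+C=11
Perfect-match Tm = 2(6) + 4(11) = 12 + 44 = 56°C
Mismatches (positions where the bases are not complementary): 3 (at positions 7, 9, 14)
Effective Tm = 56 − 3×4 = 56 − 12 = 44°C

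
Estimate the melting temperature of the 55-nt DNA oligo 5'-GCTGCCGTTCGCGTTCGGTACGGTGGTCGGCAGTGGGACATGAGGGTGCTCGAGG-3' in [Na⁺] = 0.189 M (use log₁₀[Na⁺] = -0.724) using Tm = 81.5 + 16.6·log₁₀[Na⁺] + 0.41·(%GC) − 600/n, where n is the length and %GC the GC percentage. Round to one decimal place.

Length n = 55. Base counts: A=6, G=25, T=12, C=12
G+C = 37, so %GC = 37/55 × 100 = 67.273%
Salt term: 16.6 × (-0.724) = -12.018
GC term: 0.41 × 67.273 = 27.582; length term: −600/55 = −10.909
Tm = 81.5 + (-12.018) + 27.582 − 10.909 = 86.155 → 86.2°C

86.2°C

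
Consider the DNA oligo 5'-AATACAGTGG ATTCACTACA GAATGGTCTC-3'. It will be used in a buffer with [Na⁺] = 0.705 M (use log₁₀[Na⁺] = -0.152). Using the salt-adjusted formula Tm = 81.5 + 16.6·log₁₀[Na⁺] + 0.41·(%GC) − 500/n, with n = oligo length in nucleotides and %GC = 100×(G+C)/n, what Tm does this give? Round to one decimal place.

Length n = 30. Counting bases: C=6, G=6, T=8, A=10
G+C = 12, so %GC = 12/30 × 100 = 40%
Salt term: 16.6 × (-0.152) = -2.523
GC term: 0.41 × 40 = 16.4; length term: −500/30 = −16.667
Tm = 81.5 + (-2.523) + 16.4 − 16.667 = 78.71 → 78.7°C

78.7°C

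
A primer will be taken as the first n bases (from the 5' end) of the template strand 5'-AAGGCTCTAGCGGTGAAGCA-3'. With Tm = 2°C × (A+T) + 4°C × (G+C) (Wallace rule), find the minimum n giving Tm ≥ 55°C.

n = 18

First 17 bases: AAGGCTCTAGCGGTGAA → Tm = 52°C (< 55°C)
First 18 bases: AAGGCTCTAGCGGTGAAG → Tm = 56°C (≥ 55°C)
Since every base adds ≥2°C, Tm only increases with n, so the threshold is first crossed at n = 18.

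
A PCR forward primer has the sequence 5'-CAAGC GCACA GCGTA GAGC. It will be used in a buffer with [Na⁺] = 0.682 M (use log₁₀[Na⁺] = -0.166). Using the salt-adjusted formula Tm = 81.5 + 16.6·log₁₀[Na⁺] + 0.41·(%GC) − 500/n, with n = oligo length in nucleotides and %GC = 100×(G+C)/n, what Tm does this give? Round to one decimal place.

78.3°C

Length n = 19. C=6, T=1, A=6, G=6
G+C = 12, so %GC = 12/19 × 100 = 63.158%
Salt term: 16.6 × (-0.166) = -2.756
GC term: 0.41 × 63.158 = 25.895; length term: −500/19 = −26.316
Tm = 81.5 + (-2.756) + 25.895 − 26.316 = 78.323 → 78.3°C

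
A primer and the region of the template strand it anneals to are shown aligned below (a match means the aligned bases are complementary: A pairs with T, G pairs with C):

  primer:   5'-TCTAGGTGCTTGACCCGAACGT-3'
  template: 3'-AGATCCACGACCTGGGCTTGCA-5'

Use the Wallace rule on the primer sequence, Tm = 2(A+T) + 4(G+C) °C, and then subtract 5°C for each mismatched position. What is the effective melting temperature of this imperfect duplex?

Primer base counts: A=4, T=6, G=6, C=6 → A+T=10, G+C=12
Perfect-match Tm = 2(10) + 4(12) = 20 + 48 = 68°C
Mismatches (positions where the bases are not complementary): 1 (at position 11)
Effective Tm = 68 − 1×5 = 68 − 5 = 63°C

63°C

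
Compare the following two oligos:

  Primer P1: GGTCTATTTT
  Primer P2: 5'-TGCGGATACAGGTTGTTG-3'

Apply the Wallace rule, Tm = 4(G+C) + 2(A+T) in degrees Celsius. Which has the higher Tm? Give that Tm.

Primer P2, 54°C

Primer P1: A+T=7, G+C=3 → Tm = 2(7)+4(3) = 26°C
Primer P2: A+T=9, G+C=9 → Tm = 2(9)+4(9) = 54°C
26°C vs 54°C → primer P2 is higher.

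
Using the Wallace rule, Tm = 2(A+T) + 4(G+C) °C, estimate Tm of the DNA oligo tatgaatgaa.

Base counts: C=0, A=5, G=2, T=3
So N_AT = 8 and N_GC = 2.
Tm = 4·2 + 2·8 = 8 + 16 = 24°C

24°C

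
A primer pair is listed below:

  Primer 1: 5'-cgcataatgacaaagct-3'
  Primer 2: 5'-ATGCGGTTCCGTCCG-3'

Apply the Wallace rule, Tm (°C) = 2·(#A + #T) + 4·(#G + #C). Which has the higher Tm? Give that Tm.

Primer 2, 50°C

Primer 1: A+T=10, G+C=7 → Tm = 2(10)+4(7) = 48°C
Primer 2: A+T=5, G+C=10 → Tm = 2(5)+4(10) = 50°C
48°C vs 50°C → primer 2 is higher.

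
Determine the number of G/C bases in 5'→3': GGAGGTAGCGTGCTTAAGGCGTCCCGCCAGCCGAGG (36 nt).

25

Counting bases: A=6, C=10, T=5, G=15
Total G or C: 15 + 10 = 25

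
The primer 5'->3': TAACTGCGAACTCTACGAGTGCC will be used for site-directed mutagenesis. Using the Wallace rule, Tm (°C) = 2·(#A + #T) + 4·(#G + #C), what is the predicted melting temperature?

70°C

Scanning the sequence gives T=5, G=5, A=6, C=7.
A+T = 11, G+C = 12
Tm = 2×11 + 4×12 = 70°C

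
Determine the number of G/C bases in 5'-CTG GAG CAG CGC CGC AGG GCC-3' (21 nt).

17

Counting bases: G=9, C=8, A=3, T=1
Total G or C: 9 + 8 = 17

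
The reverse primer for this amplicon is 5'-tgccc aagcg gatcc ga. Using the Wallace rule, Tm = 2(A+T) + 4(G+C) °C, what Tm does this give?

56°C

Counting bases: G=5, T=2, C=6, A=4
So N_AT = 6 and N_GC = 11.
Tm = 2(6) + 4(11) = 12 + 44 = 56°C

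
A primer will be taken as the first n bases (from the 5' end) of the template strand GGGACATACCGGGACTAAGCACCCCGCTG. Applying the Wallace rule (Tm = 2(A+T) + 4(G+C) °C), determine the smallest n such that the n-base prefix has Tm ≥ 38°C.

First 11 bases: GGGACATACCG → Tm = 36°C (< 38°C)
First 12 bases: GGGACATACCGG → Tm = 40°C (≥ 38°C)
Since every base adds ≥2°C, Tm only increases with n, so the threshold is first crossed at n = 12.

n = 12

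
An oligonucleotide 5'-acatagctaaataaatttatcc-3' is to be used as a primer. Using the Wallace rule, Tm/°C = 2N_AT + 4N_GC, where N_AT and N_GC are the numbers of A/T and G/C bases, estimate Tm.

54°C

Scanning the sequence gives G=1, C=4, A=10, T=7.
So N_AT = 17 and N_GC = 5.
Tm = 4·5 + 2·17 = 20 + 34 = 54°C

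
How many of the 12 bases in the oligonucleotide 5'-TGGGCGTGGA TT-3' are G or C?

7

Counting bases: T=4, G=6, C=1, A=1
Total G or C: 6 + 1 = 7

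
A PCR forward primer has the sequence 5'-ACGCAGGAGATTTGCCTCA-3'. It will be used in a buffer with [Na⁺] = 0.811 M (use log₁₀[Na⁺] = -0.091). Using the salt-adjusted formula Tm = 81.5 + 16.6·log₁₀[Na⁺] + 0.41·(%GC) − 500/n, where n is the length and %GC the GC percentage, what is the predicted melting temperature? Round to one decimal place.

75.3°C

Length n = 19. Scanning the sequence gives A=5, T=4, G=5, C=5.
G+C = 10, so %GC = 10/19 × 100 = 52.632%
Salt term: 16.6 × (-0.091) = -1.511
GC term: 0.41 × 52.632 = 21.579; length term: −500/19 = −26.316
Tm = 81.5 + (-1.511) + 21.579 − 26.316 = 75.252 → 75.3°C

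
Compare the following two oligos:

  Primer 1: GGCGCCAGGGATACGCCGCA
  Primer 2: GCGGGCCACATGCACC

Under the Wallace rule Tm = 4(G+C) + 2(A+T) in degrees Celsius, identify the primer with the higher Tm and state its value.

Primer 1: A+T=5, G+C=15 → Tm = 2(5)+4(15) = 70°C
Primer 2: A+T=4, G+C=12 → Tm = 2(4)+4(12) = 56°C
70°C vs 56°C → primer 1 is higher.

Primer 1, 70°C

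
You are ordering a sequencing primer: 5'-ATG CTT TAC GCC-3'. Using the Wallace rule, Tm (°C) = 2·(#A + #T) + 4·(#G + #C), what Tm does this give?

Counting bases: G=2, C=4, T=4, A=2
A+T = 6, G+C = 6
Tm = 4·6 + 2·6 = 24 + 12 = 36°C

36°C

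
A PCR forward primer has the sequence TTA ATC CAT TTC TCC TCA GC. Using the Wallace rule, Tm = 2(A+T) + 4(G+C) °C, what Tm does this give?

Scanning the sequence gives A=4, G=1, T=8, C=7.
So N_AT = 12 and N_GC = 8.
Tm = 2(12) + 4(8) = 24 + 32 = 56°C

56°C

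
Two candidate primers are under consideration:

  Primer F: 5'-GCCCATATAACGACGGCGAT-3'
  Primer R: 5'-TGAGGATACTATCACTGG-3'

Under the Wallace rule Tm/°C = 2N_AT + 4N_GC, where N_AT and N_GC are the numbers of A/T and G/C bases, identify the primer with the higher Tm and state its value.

Primer F: A+T=9, G+C=11 → Tm = 2(9)+4(11) = 62°C
Primer R: A+T=10, G+C=8 → Tm = 2(10)+4(8) = 52°C
62°C vs 52°C → primer F is higher.

Primer F, 62°C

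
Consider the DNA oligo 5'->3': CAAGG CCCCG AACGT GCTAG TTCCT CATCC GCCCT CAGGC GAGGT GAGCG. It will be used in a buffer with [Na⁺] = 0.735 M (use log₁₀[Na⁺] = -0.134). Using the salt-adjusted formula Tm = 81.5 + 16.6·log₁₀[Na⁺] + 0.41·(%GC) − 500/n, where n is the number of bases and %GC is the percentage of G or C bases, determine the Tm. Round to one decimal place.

96.3°C

Length n = 50. Counting bases: C=18, T=8, A=9, G=15
G+C = 33, so %GC = 33/50 × 100 = 66%
Salt term: 16.6 × (-0.134) = -2.224
GC term: 0.41 × 66 = 27.06; length term: −500/50 = −10
Tm = 81.5 + (-2.224) + 27.06 − 10 = 96.336 → 96.3°C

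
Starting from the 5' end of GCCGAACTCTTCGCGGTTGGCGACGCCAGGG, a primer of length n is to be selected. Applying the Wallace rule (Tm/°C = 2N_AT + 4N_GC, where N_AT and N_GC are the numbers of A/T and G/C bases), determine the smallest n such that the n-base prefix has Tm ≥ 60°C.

n = 19

First 18 bases: GCCGAACTCTTCGCGGTT → Tm = 58°C (< 60°C)
First 19 bases: GCCGAACTCTTCGCGGTTG → Tm = 62°C (≥ 60°C)
Each additional base adds 2°C (A/T) or 4°C (G/C), so Tm is non-decreasing in n; n = 19 is the first length to reach 60°C.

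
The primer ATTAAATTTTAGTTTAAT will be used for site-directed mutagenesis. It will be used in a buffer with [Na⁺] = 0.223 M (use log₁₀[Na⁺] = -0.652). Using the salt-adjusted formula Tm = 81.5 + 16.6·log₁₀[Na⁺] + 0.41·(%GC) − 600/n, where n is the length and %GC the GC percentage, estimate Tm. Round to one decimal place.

39.6°C

Length n = 18. Base counts: A=7, T=10, C=0, G=1
G+C = 1, so %GC = 1/18 × 100 = 5.556%
Salt term: 16.6 × (-0.652) = -10.823
GC term: 0.41 × 5.556 = 2.278; length term: −600/18 = −33.333
Tm = 81.5 + (-10.823) + 2.278 − 33.333 = 39.622 → 39.6°C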